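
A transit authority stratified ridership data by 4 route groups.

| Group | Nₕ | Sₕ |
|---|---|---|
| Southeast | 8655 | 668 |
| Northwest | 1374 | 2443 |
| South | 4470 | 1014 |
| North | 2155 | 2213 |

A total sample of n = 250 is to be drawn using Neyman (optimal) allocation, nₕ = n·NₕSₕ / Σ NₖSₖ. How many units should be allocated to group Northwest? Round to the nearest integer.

46

Σ NₕSₕ = 8655·668 + 1374·2443 + 4470·1014 + 2155·2213 = 18439817.
Share for Northwest: 3356682/18439817 = 0.18203.
n_Northwest = 250 × 0.18203 = 45.509... → 46.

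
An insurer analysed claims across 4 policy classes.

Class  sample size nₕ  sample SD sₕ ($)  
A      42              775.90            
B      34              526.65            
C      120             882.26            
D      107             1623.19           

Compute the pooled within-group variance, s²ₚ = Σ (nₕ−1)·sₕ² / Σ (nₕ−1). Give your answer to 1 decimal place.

Degrees of freedom: 41 + 33 + 119 + 106 = 299.
Σ(nₕ−1)sₕ² = 41·602020.81 + 33·277360.2225 + 119·778382.7076 + 106·2634745.7761 = 405746335.0235.
s²ₚ = 405746335.0235 / 299 = 1357011.154... → 1357011.2.

1357011.2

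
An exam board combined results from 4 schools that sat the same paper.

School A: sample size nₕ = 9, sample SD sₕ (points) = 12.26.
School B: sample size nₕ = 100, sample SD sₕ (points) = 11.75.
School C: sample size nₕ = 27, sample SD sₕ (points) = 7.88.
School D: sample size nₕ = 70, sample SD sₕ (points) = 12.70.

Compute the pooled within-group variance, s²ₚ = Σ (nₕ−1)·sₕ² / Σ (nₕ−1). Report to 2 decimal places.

Degrees of freedom: 8 + 99 + 26 + 69 = 202.
Σ(nₕ−1)sₕ² = 8·150.3076 + 99·138.0625 + 26·62.0944 + 69·161.29 = 27614.1127.
s²ₚ = 27614.1127 / 202 = 136.7035... → 136.70.

136.70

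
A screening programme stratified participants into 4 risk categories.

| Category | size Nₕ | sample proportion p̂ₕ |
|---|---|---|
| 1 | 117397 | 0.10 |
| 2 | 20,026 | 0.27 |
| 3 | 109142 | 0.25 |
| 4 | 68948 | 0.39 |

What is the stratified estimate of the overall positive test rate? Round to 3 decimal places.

0.226

Wₕ = Nₕ/N with N = 315513: 0.3721, 0.0635, 0.3459, 0.2185.
p̂_st = 0.3721·0.10 + 0.0635·0.27 + 0.3459·0.25 + 0.2185·0.39 ≈ 0.22605... → 0.226.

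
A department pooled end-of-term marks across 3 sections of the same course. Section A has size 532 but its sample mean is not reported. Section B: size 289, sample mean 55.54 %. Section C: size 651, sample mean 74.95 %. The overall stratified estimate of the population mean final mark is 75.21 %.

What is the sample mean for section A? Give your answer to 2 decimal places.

Σ Nₕx̄ₕ = N·μ, so 532·x̄_A = 1472·75.21 − (289·55.54 + 651·74.95).
= 110709.12 − 64843.51 = 45865.61.
x̄_A = 45865.61 / 532 = 86.2136... → 86.21.

86.21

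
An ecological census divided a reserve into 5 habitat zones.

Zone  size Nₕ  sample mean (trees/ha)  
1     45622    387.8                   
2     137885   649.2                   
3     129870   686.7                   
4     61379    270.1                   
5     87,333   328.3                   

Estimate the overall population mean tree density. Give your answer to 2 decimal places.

522.93

x̄_st = (Σ Nₕx̄ₕ) / (Σ Nₕ) = (45622·387.8 + 137885·649.2 + 129870·686.7 + 61379·270.1 + 87333·328.3) / 462089
= 241638774.4 / 462089 = 522.9269... → 522.93.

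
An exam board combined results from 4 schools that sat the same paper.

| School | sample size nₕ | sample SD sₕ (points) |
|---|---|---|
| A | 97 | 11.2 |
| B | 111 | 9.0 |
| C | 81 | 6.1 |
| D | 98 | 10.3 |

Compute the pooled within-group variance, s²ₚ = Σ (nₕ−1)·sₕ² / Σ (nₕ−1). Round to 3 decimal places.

Degrees of freedom: 96 + 110 + 80 + 97 = 383.
Σ(nₕ−1)sₕ² = 96·125.44 + 110·81 + 80·37.21 + 97·106.09 = 34219.77.
s²ₚ = 34219.77 / 383 = 89.34666... → 89.347.

89.347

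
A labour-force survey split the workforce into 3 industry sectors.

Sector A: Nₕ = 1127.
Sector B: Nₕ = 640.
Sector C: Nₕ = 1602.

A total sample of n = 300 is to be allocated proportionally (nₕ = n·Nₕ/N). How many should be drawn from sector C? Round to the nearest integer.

N = 1127 + 640 + 1602 = 3369.
n_C = 300·1602/3369 = 142.654... → 143.

143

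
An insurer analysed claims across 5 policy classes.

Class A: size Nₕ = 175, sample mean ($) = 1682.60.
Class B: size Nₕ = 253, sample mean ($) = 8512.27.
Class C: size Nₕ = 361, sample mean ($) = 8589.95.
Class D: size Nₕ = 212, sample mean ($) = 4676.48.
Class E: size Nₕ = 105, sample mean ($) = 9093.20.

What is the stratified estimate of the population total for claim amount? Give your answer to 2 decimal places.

A: 175·1682.60 = 294455
B: 253·8512.27 = 2153604.31
C: 361·8589.95 = 3100971.95
D: 212·4676.48 = 991413.76
E: 105·9093.20 = 954786
τ̂ = Σ Nₕx̄ₕ = 7495231.02.

7495231.02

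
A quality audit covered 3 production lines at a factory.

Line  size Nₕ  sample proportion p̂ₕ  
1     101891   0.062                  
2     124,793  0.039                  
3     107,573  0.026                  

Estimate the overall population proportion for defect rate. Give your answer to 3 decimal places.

0.042

Wₕ = Nₕ/N with N = 334257: 0.3048, 0.3733, 0.3218.
p̂_st = 0.3048·0.062 + 0.3733·0.039 + 0.3218·0.026 ≈ 0.04183... → 0.042.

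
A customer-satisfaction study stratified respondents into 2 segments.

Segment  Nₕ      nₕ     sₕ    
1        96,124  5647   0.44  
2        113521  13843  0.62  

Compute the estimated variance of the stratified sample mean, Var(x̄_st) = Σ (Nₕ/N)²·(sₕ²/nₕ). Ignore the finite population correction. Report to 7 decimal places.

0.0000153

N = 209645; Wₕ = Nₕ/N.
segment 1: (96124/209645)²·0.44²/5647 = 0.0000072075
segment 2: (113521/209645)²·0.62²/13843 = 0.0000081421
Sum = 0.0000153496 → 0.0000153.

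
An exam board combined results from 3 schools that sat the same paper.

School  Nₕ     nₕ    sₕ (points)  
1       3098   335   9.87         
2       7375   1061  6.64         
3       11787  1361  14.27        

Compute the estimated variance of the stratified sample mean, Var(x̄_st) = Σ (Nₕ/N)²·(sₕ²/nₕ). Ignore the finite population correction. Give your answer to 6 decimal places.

N = 22260; Wₕ = Nₕ/N.
school 1: (3098/22260)²·9.87²/335 = 0.005632510
school 2: (7375/22260)²·6.64²/1061 = 0.004561362
school 3: (11787/22260)²·14.27²/1361 = 0.041951362
Sum = 0.052145234 → 0.052145.

0.052145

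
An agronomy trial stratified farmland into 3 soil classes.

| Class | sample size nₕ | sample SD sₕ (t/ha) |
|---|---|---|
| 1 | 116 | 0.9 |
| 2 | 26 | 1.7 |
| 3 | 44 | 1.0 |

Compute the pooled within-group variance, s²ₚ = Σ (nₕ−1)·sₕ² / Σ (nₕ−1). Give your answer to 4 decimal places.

1.1388

1: (116−1)·0.9² = 115·0.81 = 93.15
2: (26−1)·1.7² = 25·2.89 = 72.25
3: (44−1)·1.0² = 43·1 = 43
Numerator = 208.4; denominator = Σ(nₕ−1) = 183.
s²ₚ = 208.4/183 = 1.138798... → 1.1388.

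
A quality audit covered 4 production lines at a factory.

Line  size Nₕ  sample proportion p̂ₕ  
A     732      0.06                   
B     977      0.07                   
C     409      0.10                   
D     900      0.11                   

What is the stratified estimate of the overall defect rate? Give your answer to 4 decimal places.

N = 732 + 977 + 409 + 900 = 3018.
Overall proportion = Σ (Nₕ/N)·p̂ₕ.
Σ Nₕp̂ₕ = 43.92 + 68.39 + 40.9 + 99 = 252.21.
252.21 / 3018 = 0.083569... → 0.0836.

0.0836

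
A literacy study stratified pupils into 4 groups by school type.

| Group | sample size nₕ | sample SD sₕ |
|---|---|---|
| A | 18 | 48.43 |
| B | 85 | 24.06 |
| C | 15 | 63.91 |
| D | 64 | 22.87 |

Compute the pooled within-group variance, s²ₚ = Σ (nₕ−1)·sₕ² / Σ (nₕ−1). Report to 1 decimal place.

Degrees of freedom: 17 + 84 + 14 + 63 = 178.
Σ(nₕ−1)sₕ² = 17·2345.4649 + 84·578.8836 + 14·4084.4881 + 63·523.0369 = 178633.2838.
s²ₚ = 178633.2838 / 178 = 1003.558... → 1003.6.

1003.6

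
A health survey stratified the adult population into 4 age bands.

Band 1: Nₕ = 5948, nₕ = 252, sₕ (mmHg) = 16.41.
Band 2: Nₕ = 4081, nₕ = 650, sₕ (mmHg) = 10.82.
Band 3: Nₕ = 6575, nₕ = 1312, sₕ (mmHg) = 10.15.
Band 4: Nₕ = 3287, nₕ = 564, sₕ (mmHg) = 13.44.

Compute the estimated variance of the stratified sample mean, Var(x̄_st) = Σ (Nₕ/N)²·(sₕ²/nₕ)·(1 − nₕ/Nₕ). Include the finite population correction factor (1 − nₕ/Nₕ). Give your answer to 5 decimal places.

0.11199

N = 19891. Term for each stratum: Wₕ²sₕ²/nₕ·(1−nₕ/Nₕ).
Var(x̄_st) = 0.09150490 + 0.00637405 + 0.00686774 + 0.00724525 = 0.11199194 → 0.11199.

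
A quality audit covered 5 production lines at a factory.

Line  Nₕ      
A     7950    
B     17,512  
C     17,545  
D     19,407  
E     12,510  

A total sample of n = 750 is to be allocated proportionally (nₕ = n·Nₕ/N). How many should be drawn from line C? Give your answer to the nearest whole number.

176

N = 7950 + 17512 + 17545 + 19407 + 12510 = 74924.
n_C = 750·17545/74924 = 175.628... → 176.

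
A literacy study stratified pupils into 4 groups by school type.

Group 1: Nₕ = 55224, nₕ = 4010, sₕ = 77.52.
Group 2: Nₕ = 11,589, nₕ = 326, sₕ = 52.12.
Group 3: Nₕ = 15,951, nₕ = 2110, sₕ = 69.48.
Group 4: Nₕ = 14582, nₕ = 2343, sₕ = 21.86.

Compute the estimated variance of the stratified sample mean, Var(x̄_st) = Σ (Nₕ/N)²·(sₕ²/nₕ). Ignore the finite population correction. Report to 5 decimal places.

0.66639

N = 97346. Term for each stratum: Wₕ²sₕ²/nₕ.
Var(x̄_st) = 0.48228378 + 0.11809919 + 0.06142947 + 0.00457642 = 0.66638886 → 0.66639.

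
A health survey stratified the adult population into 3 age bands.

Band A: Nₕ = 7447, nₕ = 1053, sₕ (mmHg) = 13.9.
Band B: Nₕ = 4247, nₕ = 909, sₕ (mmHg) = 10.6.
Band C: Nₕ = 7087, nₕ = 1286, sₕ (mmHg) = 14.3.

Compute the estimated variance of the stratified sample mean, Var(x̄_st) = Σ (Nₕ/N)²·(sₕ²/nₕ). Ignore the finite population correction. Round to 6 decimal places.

0.057812

N = 18781. Term for each stratum: Wₕ²sₕ²/nₕ.
Var(x̄_st) = 0.028848718 + 0.006320842 + 0.022642196 = 0.057811756 → 0.057812.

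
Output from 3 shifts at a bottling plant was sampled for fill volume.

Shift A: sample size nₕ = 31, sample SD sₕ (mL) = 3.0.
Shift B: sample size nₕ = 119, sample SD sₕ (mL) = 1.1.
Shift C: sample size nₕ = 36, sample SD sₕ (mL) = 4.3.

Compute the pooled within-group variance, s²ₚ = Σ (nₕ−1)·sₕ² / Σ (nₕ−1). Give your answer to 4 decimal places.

A: (31−1)·3.0² = 30·9 = 270
B: (119−1)·1.1² = 118·1.21 = 142.78
C: (36−1)·4.3² = 35·18.49 = 647.15
Numerator = 1059.93; denominator = Σ(nₕ−1) = 183.
s²ₚ = 1059.93/183 = 5.791967... → 5.7920.

5.7920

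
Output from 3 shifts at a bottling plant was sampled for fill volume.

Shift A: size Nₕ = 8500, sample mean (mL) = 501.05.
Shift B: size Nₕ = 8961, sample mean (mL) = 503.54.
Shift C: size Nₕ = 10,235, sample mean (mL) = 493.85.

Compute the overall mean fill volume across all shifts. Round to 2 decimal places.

499.19

N = 8500 + 8961 + 10235 = 27696.
Overall mean = Σ (Nₕ/N)·x̄ₕ — weight by population share, not a simple average.
Σ Nₕx̄ₕ = 8500·501.05 + 8961·503.54 + 10235·493.85 = 4258925 + 4512221.94 + 5054554.75 = 13825701.69.
Divide by N: 13825701.69 / 27696 = 499.1949... → 499.19.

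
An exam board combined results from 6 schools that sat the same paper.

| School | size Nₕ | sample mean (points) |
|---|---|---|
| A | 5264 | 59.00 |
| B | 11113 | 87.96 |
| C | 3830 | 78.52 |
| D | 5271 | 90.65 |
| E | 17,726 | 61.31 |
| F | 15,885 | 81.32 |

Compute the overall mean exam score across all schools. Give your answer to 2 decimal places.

75.23

x̄_st = (Σ Nₕx̄ₕ) / (Σ Nₕ) = (5264·59.00 + 11113·87.96 + 3830·78.52 + 5271·90.65 + 17726·61.31 + 15885·81.32) / 59089
= 4445172.49 / 59089 = 75.2284... → 75.23.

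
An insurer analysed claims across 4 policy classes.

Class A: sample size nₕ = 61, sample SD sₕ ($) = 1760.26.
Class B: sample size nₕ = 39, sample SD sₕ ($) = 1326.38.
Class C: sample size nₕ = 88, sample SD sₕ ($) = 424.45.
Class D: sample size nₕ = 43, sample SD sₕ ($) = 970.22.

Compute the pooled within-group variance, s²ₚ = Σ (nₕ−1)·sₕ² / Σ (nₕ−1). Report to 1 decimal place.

A: (61−1)·1760.26² = 60·3098515.2676 = 185910916.056
B: (39−1)·1326.38² = 38·1759283.9044 = 66852788.3672
C: (88−1)·424.45² = 87·180157.8025 = 15673728.8175
D: (43−1)·970.22² = 42·941326.8484 = 39535727.6328
Numerator = 307973160.8735; denominator = Σ(nₕ−1) = 227.
s²ₚ = 307973160.8735/227 = 1356709.960... → 1356710.0.

1356710.0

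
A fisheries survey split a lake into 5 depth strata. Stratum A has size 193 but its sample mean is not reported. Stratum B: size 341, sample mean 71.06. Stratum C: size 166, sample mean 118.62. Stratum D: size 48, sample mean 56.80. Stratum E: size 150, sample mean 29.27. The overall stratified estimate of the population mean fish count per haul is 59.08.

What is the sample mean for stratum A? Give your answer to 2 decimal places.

Σ Nₕx̄ₕ = N·μ, so 193·x̄_A = 898·59.08 − (341·71.06 + 166·118.62 + 48·56.80 + 150·29.27).
= 53053.84 − 51039.28 = 2014.56.
x̄_A = 2014.56 / 193 = 10.4381... → 10.44.

10.44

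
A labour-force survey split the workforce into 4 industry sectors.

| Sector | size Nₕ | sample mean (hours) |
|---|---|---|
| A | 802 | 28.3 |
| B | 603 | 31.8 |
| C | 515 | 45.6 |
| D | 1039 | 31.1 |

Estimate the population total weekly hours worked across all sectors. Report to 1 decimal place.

Population total = Σ Nₕ·x̄ₕ (each stratum's size times its mean).
802·28.3 + 603·31.8 + 515·45.6 + 1039·31.1 = 22696.6 + 19175.4 + 23484 + 32312.9 = 97668.9.

97668.9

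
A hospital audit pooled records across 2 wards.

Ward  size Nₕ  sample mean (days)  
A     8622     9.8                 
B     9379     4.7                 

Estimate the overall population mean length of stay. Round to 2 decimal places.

N = 8622 + 9379 = 18001.
Weight each subgroup mean by Nₕ/N and sum.
Σ Nₕx̄ₕ = 8622·9.8 + 9379·4.7 = 84495.6 + 44081.3 = 128576.9.
Divide by N: 128576.9 / 18001 = 7.1428... → 7.14.

7.14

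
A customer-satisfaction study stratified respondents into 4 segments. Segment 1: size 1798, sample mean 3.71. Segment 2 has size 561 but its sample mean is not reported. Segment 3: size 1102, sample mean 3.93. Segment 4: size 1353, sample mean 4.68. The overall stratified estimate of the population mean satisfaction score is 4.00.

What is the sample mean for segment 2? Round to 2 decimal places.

N = 1798 + 561 + 1102 + 1353 = 4814.
Overall total = μ·N = 4.00·4814 = 19256.
Subtract the known strata: 1798·3.71 + 1102·3.93 + 1353·4.68 = 17333.48.
Remaining total for segment 2: 19256 − 17333.48 = 1922.52.
Divide by its size: 1922.52 / 561 = 3.4270... → 3.43.

3.43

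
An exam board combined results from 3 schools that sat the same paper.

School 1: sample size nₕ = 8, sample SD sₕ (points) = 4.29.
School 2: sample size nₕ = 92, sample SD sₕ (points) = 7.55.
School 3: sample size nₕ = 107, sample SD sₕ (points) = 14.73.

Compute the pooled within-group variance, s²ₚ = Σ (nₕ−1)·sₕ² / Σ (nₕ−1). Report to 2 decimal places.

1: (8−1)·4.29² = 7·18.4041 = 128.8287
2: (92−1)·7.55² = 91·57.0025 = 5187.2275
3: (107−1)·14.73² = 106·216.9729 = 22999.1274
Numerator = 28315.1836; denominator = Σ(nₕ−1) = 204.
s²ₚ = 28315.1836/204 = 138.7999... → 138.80.

138.80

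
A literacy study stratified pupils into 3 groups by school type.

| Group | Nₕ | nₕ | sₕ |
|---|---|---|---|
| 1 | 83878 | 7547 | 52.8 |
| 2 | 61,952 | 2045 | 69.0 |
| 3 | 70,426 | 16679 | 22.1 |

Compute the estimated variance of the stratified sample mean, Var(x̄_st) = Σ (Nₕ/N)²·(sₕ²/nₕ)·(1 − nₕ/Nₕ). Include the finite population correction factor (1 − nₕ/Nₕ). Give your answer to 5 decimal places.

0.23770

N = 216256. Term for each stratum: Wₕ²sₕ²/nₕ·(1−nₕ/Nₕ).
Var(x̄_st) = 0.05057154 + 0.18475723 + 0.00237009 = 0.23769886 → 0.23770.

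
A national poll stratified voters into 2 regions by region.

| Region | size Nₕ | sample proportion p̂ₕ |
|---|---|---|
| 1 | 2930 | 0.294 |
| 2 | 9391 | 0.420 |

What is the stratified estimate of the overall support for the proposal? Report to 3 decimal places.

0.390

N = 2930 + 9391 = 12321.
Overall proportion = Σ (Nₕ/N)·p̂ₕ.
Σ Nₕp̂ₕ = 861.42 + 3944.22 = 4805.64.
4805.64 / 12321 = 0.39004... → 0.390.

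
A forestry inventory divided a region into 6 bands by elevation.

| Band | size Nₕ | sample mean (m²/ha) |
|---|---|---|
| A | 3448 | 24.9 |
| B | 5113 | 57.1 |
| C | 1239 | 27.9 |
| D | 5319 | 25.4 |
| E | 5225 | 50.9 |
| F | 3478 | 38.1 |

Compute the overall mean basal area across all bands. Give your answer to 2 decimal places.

x̄_st = (Σ Nₕx̄ₕ) / (Σ Nₕ) = (3448·24.9 + 5113·57.1 + 1239·27.9 + 5319·25.4 + 5225·50.9 + 3478·38.1) / 23822
= 945942.5 / 23822 = 39.7088... → 39.71.

39.71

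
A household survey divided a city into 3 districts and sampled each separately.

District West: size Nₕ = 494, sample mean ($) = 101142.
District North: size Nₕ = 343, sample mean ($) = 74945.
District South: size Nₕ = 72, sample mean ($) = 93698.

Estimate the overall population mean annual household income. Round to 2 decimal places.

x̄_st = (Σ Nₕx̄ₕ) / (Σ Nₕ) = (494·101142 + 343·74945 + 72·93698) / 909
= 82416539 / 909 = 90667.2596... → 90667.26.

90667.26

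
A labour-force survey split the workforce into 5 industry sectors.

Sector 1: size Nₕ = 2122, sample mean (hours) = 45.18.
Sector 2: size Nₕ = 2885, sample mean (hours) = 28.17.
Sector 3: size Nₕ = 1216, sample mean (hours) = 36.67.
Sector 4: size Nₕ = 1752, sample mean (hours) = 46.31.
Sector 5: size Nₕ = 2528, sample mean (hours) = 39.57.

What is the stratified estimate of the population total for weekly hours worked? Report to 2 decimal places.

402901.21

1: 2122·45.18 = 95871.96
2: 2885·28.17 = 81270.45
3: 1216·36.67 = 44590.72
4: 1752·46.31 = 81135.12
5: 2528·39.57 = 100032.96
τ̂ = Σ Nₕx̄ₕ = 402901.21.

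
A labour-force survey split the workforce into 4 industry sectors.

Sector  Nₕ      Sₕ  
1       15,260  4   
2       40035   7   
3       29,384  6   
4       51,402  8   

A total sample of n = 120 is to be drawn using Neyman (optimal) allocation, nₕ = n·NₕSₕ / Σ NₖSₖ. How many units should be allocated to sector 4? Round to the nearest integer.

1: NₕSₕ = 15260·4 = 61040
2: NₕSₕ = 40035·7 = 280245
3: NₕSₕ = 29384·6 = 176304
4: NₕSₕ = 51402·8 = 411216
Σ NₕSₕ = 928805.
n_4 = 120·411216/928805 = 53.128... → 53.

53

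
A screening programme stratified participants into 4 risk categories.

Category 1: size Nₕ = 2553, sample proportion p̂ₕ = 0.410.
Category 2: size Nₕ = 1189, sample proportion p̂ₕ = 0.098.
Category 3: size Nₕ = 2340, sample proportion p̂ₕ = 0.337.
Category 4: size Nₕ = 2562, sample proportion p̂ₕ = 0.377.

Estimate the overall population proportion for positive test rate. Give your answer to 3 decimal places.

Wₕ = Nₕ/N with N = 8644: 0.2953, 0.1376, 0.2707, 0.2964.
p̂_st = 0.2953·0.410 + 0.1376·0.098 + 0.2707·0.337 + 0.2964·0.377 ≈ 0.33754... → 0.338.

0.338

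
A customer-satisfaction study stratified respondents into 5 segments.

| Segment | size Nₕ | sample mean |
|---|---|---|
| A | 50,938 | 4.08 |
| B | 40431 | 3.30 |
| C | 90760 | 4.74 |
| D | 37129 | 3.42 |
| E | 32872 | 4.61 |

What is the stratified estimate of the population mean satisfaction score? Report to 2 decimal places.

N = 252130; weights Wₕ = Nₕ/N = (0.2020, 0.1604, 0.3600, 0.1473, 0.1304).
x̄_st = Σ Wₕ·x̄ₕ = 0.2020·4.08 + 0.1604·3.30 + 0.3600·4.74 + 0.1473·3.42 + 0.1304·4.61 ≈ 4.1644...
→ 4.16.

4.16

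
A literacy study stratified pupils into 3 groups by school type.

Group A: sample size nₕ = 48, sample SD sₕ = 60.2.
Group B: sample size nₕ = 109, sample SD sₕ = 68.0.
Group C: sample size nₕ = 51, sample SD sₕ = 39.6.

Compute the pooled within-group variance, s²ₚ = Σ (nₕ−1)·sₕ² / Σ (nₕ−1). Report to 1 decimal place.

Degrees of freedom: 47 + 108 + 50 = 205.
Σ(nₕ−1)sₕ² = 47·3624.04 + 108·4624 + 50·1568.16 = 748129.88.
s²ₚ = 748129.88 / 205 = 3649.414... → 3649.4.

3649.4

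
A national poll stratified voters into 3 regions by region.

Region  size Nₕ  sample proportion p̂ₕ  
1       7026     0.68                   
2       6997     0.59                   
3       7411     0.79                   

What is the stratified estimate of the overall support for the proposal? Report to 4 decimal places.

Wₕ = Nₕ/N with N = 21434: 0.3278, 0.3264, 0.3458.
p̂_st = 0.3278·0.68 + 0.3264·0.59 + 0.3458·0.79 ≈ 0.688654... → 0.6887.

0.6887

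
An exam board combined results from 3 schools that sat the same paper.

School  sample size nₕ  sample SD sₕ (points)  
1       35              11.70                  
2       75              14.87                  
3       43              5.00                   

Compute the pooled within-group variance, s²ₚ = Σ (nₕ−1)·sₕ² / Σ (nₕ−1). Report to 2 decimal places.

147.11

Degrees of freedom: 34 + 74 + 42 = 150.
Σ(nₕ−1)sₕ² = 34·136.89 + 74·221.1169 + 42·25 = 22066.9106.
s²ₚ = 22066.9106 / 150 = 147.1127... → 147.11.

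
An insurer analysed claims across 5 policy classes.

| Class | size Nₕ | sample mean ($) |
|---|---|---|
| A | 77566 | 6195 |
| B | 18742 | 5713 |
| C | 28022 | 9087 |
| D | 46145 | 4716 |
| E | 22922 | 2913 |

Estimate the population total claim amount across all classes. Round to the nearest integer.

Estimate total by summing Nₕ·x̄ₕ over strata.
77566·6195 + 18742·5713 + 28022·9087 + 46145·4716 + 22922·2913 = 480521370 + 107073046 + 254635914 + 217619820 + 66771786 = 1126621936.

1126621936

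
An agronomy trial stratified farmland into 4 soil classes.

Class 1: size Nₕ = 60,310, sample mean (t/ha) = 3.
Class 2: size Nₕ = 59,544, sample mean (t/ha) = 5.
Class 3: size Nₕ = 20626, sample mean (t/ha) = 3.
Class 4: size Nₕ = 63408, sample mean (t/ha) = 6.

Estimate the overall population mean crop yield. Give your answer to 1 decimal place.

x̄_st = (Σ Nₕx̄ₕ) / (Σ Nₕ) = (60310·3 + 59544·5 + 20626·3 + 63408·6) / 203888
= 920976 / 203888 = 4.517... → 4.5.

4.5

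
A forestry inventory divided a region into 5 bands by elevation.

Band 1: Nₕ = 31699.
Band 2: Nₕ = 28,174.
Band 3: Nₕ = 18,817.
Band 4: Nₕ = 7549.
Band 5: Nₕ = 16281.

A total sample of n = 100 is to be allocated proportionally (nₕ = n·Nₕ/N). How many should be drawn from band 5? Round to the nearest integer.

Share of band 5 = 16281/102520 = 0.15881.
Allocate 100 × 0.15881 = 15.881... → 16.

16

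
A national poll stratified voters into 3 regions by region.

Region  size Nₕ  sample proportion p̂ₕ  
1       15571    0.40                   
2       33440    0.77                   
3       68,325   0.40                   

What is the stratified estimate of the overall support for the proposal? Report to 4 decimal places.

0.5054

N = 15571 + 33440 + 68325 = 117336.
Overall proportion = Σ (Nₕ/N)·p̂ₕ.
Σ Nₕp̂ₕ = 6228.4 + 25748.8 + 27330 = 59307.2.
59307.2 / 117336 = 0.505448... → 0.5054.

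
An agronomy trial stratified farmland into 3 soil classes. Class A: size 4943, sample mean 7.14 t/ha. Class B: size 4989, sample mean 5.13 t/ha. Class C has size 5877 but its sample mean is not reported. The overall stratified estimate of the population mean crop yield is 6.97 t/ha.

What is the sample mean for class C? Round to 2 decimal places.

8.39

Σ Nₕx̄ₕ = N·μ, so 5877·x̄_C = 15809·6.97 − (4943·7.14 + 4989·5.13).
= 110188.73 − 60886.59 = 49302.14.
x̄_C = 49302.14 / 5877 = 8.3890... → 8.39.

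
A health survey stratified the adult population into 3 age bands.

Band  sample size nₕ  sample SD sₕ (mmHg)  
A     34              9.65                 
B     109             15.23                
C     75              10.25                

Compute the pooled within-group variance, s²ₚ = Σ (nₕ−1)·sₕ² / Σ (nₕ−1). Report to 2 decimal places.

166.97

A: (34−1)·9.65² = 33·93.1225 = 3073.0425
B: (109−1)·15.23² = 108·231.9529 = 25050.9132
C: (75−1)·10.25² = 74·105.0625 = 7774.625
Numerator = 35898.5807; denominator = Σ(nₕ−1) = 215.
s²ₚ = 35898.5807/215 = 166.9701... → 166.97.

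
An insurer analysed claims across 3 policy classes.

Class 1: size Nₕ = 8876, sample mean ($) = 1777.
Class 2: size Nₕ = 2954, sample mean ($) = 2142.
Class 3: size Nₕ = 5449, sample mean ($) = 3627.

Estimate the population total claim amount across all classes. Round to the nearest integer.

41863643

1: 8876·1777 = 15772652
2: 2954·2142 = 6327468
3: 5449·3627 = 19763523
τ̂ = Σ Nₕx̄ₕ = 41863643.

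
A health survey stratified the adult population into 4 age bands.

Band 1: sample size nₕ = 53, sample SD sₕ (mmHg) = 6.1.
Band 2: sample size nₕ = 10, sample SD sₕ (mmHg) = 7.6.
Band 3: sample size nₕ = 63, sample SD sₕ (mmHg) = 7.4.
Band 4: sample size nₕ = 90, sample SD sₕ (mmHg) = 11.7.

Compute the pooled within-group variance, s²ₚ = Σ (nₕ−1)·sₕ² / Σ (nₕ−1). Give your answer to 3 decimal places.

85.062

1: (53−1)·6.1² = 52·37.21 = 1934.92
2: (10−1)·7.6² = 9·57.76 = 519.84
3: (63−1)·7.4² = 62·54.76 = 3395.12
4: (90−1)·11.7² = 89·136.89 = 12183.21
Numerator = 18033.09; denominator = Σ(nₕ−1) = 212.
s²ₚ = 18033.09/212 = 85.06175... → 85.062.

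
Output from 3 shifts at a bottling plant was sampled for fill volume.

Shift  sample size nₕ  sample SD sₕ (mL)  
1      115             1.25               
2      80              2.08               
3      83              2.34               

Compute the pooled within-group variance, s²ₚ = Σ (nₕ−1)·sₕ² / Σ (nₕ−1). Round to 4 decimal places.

3.5233

Degrees of freedom: 114 + 79 + 82 = 275.
Σ(nₕ−1)sₕ² = 114·1.5625 + 79·4.3264 + 82·5.4756 = 968.9098.
s²ₚ = 968.9098 / 275 = 3.523308... → 3.5233.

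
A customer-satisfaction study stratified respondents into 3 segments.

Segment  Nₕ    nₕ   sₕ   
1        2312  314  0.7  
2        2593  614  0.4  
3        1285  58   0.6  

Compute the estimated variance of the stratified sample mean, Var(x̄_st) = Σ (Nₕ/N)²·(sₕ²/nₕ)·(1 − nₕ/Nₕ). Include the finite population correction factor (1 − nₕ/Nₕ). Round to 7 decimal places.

N = 6190; Wₕ = Nₕ/N.
segment 1: (2312/6190)²·0.7²/314·(1 − 314/2312) = 0.0001881345
segment 2: (2593/6190)²·0.4²/614·(1 − 614/2593) = 0.0000348995
segment 3: (1285/6190)²·0.6²/58·(1 − 58/1285) = 0.0002554118
Sum = 0.0004784457 → 0.0004784.

0.0004784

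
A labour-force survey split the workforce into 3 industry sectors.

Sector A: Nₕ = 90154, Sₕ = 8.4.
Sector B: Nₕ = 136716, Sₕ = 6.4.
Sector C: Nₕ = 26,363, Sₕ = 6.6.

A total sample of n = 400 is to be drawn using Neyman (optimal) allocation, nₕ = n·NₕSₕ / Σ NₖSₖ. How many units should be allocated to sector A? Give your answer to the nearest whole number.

Σ NₕSₕ = 90154·8.4 + 136716·6.4 + 26363·6.6 = 1806271.8.
Share for A: 757293.6/1806271.8 = 0.41926.
n_A = 400 × 0.41926 = 167.703... → 168.

168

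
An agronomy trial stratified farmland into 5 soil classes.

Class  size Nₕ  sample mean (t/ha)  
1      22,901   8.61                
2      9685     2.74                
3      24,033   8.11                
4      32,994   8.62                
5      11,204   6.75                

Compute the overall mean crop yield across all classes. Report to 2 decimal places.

N = 22901 + 9685 + 24033 + 32994 + 11204 = 100817.
Weight each subgroup mean by Nₕ/N and sum.
Σ Nₕx̄ₕ = 22901·8.61 + 9685·2.74 + 24033·8.11 + 32994·8.62 + 11204·6.75 = 197177.61 + 26536.9 + 194907.63 + 284408.28 + 75627 = 778657.42.
Divide by N: 778657.42 / 100817 = 7.7235... → 7.72.

7.72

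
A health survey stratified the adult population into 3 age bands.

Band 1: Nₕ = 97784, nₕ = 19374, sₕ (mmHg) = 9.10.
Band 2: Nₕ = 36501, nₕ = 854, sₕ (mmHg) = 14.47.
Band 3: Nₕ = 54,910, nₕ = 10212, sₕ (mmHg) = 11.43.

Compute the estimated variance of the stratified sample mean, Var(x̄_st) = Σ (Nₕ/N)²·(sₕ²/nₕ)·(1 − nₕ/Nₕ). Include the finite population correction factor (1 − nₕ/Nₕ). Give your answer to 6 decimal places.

0.010705

N = 189195; Wₕ = Nₕ/N.
band 1: (97784/189195)²·9.10²/19374·(1 − 19374/97784) = 0.000915553
band 2: (36501/189195)²·14.47²/854·(1 − 854/36501) = 0.008912256
band 3: (54910/189195)²·11.43²/10212·(1 − 10212/54910) = 0.000877207
Sum = 0.010705015 → 0.010705.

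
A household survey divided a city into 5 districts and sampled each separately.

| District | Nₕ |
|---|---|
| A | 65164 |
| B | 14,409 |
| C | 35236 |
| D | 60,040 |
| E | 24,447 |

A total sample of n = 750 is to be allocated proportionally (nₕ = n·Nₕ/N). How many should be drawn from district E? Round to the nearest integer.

N = 65164 + 14409 + 35236 + 60040 + 24447 = 199296.
n_E = 750·24447/199296 = 92.000... → 92.

92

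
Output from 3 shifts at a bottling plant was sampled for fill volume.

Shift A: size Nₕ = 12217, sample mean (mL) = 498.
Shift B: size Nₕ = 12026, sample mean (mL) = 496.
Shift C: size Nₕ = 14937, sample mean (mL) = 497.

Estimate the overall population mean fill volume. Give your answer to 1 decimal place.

497.0

N = 12217 + 12026 + 14937 = 39180.
The stratified mean weights each stratum mean by its population share Nₕ/N.
Σ Nₕx̄ₕ = 12217·498 + 12026·496 + 14937·497 = 6084066 + 5964896 + 7423689 = 19472651.
Divide by N: 19472651 / 39180 = 497.005... → 497.0.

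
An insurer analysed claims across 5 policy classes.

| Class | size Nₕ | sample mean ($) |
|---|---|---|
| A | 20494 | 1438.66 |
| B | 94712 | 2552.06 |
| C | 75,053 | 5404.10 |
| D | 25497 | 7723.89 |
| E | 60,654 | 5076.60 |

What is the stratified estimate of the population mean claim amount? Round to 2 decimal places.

4274.96

N = 276410; weights Wₕ = Nₕ/N = (0.0741, 0.3427, 0.2715, 0.0922, 0.2194).
x̄_st = Σ Wₕ·x̄ₕ = 0.0741·1438.66 + 0.3427·2552.06 + 0.2715·5404.10 + 0.0922·7723.89 + 0.2194·5076.60 ≈ 4274.9562...
→ 4274.96.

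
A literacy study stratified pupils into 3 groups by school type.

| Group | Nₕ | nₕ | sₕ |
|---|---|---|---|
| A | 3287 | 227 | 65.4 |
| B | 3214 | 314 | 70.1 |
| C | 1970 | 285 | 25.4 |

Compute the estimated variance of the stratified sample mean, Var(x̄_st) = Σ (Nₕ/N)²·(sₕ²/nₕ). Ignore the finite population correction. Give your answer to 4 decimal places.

N = 8471; Wₕ = Nₕ/N.
group A: (3287/8471)²·65.4²/227 = 2.8370023
group B: (3214/8471)²·70.1²/314 = 2.2528318
group C: (1970/8471)²·25.4²/285 = 0.1224294
Sum = 5.2122635 → 5.2123.

5.2123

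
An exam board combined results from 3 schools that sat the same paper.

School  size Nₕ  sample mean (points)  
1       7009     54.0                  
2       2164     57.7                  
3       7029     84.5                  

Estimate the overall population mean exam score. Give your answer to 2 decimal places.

67.73

x̄_st = (Σ Nₕx̄ₕ) / (Σ Nₕ) = (7009·54.0 + 2164·57.7 + 7029·84.5) / 16202
= 1097299.3 / 16202 = 67.7262... → 67.73.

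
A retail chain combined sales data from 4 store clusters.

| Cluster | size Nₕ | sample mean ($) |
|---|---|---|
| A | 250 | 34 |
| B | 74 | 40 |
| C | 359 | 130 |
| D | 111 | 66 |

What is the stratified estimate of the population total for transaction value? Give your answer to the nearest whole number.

Estimate total by summing Nₕ·x̄ₕ over strata.
250·34 + 74·40 + 359·130 + 111·66 = 8500 + 2960 + 46670 + 7326 = 65456.

65456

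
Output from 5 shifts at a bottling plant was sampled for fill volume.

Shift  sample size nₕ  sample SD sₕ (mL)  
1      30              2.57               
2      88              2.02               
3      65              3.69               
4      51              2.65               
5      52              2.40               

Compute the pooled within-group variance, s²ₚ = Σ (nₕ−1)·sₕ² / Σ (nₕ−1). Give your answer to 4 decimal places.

Degrees of freedom: 29 + 87 + 64 + 50 + 51 = 281.
Σ(nₕ−1)sₕ² = 29·6.6049 + 87·4.0804 + 64·13.6161 + 50·7.0225 + 51·5.76 = 2062.8523.
s²ₚ = 2062.8523 / 281 = 7.341111... → 7.3411.

7.3411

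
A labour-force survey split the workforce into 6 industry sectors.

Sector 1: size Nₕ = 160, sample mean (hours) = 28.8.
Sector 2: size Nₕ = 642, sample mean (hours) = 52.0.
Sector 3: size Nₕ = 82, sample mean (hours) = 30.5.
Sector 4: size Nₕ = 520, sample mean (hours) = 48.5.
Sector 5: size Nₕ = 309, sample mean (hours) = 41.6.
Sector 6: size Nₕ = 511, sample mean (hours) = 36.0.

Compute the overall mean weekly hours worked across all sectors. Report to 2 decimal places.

x̄_st = (Σ Nₕx̄ₕ) / (Σ Nₕ) = (160·28.8 + 642·52.0 + 82·30.5 + 520·48.5 + 309·41.6 + 511·36.0) / 2224
= 96963.4 / 2224 = 43.5987... → 43.60.

43.60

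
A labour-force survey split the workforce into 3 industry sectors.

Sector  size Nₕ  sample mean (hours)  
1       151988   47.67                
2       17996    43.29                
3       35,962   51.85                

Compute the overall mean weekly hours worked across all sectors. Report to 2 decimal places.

48.02

x̄_st = (Σ Nₕx̄ₕ) / (Σ Nₕ) = (151988·47.67 + 17996·43.29 + 35962·51.85) / 205946
= 9888944.5 / 205946 = 48.0172... → 48.02.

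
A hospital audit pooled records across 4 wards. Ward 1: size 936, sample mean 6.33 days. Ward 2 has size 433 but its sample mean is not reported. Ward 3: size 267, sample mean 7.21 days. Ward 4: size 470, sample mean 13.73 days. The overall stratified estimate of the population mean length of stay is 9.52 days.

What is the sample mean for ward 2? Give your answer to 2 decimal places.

N = 936 + 433 + 267 + 470 = 2106.
Overall total = μ·N = 9.52·2106 = 20049.12.
Subtract the known strata: 936·6.33 + 267·7.21 + 470·13.73 = 14303.05.
Remaining total for ward 2: 20049.12 − 14303.05 = 5746.07.
Divide by its size: 5746.07 / 433 = 13.2704... → 13.27.

13.27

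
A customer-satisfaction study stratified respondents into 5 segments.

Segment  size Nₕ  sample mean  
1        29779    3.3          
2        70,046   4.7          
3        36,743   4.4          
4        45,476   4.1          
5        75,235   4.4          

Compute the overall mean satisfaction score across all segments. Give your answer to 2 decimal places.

N = 29779 + 70046 + 36743 + 45476 + 75235 = 257279.
Weight each subgroup mean by Nₕ/N and sum.
Σ Nₕx̄ₕ = 29779·3.3 + 70046·4.7 + 36743·4.4 + 45476·4.1 + 75235·4.4 = 98270.7 + 329216.2 + 161669.2 + 186451.6 + 331034 = 1106641.7.
Divide by N: 1106641.7 / 257279 = 4.3013... → 4.30.

4.30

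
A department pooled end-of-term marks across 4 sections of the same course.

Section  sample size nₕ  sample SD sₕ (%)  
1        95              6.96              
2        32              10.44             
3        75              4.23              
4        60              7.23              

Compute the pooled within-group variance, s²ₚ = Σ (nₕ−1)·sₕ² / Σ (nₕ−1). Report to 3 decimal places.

Degrees of freedom: 94 + 31 + 74 + 59 = 258.
Σ(nₕ−1)sₕ² = 94·48.4416 + 31·108.9936 + 74·17.8929 + 59·52.2729 = 12340.4877.
s²ₚ = 12340.4877 / 258 = 47.83135... → 47.831.

47.831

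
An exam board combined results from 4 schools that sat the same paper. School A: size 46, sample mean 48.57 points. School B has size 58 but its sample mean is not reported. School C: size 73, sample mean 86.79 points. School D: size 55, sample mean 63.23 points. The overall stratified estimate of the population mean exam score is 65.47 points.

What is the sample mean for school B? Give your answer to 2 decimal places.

54.16

Σ Nₕx̄ₕ = N·μ, so 58·x̄_B = 232·65.47 − (46·48.57 + 73·86.79 + 55·63.23).
= 15189.04 − 12047.54 = 3141.5.
x̄_B = 3141.5 / 58 = 54.1638... → 54.16.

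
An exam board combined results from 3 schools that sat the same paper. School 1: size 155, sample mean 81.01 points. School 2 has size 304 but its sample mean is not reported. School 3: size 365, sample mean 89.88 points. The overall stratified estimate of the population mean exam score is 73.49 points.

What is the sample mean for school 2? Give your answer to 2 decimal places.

Σ Nₕx̄ₕ = N·μ, so 304·x̄_2 = 824·73.49 − (155·81.01 + 365·89.88).
= 60555.76 − 45362.75 = 15193.01.
x̄_2 = 15193.01 / 304 = 49.9770... → 49.98.

49.98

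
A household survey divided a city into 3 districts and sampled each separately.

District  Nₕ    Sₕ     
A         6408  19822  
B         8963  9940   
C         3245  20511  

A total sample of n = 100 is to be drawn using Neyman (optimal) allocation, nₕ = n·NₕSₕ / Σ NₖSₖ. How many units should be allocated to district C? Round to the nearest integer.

24

Σ NₕSₕ = 6408·19822 + 8963·9940 + 3245·20511 = 282669791.
Share for C: 66558195/282669791 = 0.23546.
n_C = 100 × 0.23546 = 23.546... → 24.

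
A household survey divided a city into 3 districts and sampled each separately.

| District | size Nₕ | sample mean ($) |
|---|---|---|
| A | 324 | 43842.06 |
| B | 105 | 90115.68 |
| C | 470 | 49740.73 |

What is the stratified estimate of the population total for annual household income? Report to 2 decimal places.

47045116.94

Population total = Σ Nₕ·x̄ₕ (each stratum's size times its mean).
324·43842.06 + 105·90115.68 + 470·49740.73 = 14204827.44 + 9462146.4 + 23378143.1 = 47045116.94.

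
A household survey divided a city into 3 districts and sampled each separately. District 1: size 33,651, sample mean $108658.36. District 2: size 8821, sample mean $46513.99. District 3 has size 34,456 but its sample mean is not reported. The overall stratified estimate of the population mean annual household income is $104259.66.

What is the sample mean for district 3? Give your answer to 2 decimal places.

Σ Nₕx̄ₕ = N·μ, so 34456·x̄_3 = 76928·104259.66 − (33651·108658.36 + 8821·46513.99).
= 8020487124.48 − 4066762378.15 = 3953724746.33.
x̄_3 = 3953724746.33 / 34456 = 114747.0614... → 114747.06.

114747.06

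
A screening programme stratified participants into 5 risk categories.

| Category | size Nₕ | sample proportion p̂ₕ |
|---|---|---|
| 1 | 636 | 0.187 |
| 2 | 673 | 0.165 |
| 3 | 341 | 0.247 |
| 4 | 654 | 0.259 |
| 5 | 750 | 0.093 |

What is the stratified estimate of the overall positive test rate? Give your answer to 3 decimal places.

0.181

Wₕ = Nₕ/N with N = 3054: 0.2083, 0.2204, 0.1117, 0.2141, 0.2456.
p̂_st = 0.2083·0.187 + 0.2204·0.165 + 0.1117·0.247 + 0.2141·0.259 + 0.2456·0.093 ≈ 0.18119... → 0.181.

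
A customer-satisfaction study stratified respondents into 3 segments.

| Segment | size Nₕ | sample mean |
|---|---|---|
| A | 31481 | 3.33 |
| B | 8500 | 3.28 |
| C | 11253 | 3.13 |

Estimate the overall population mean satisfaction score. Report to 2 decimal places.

3.28

N = 31481 + 8500 + 11253 = 51234.
Weight each subgroup mean by Nₕ/N and sum.
Σ Nₕx̄ₕ = 31481·3.33 + 8500·3.28 + 11253·3.13 = 104831.73 + 27880 + 35221.89 = 167933.62.
Divide by N: 167933.62 / 51234 = 3.2778... → 3.28.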